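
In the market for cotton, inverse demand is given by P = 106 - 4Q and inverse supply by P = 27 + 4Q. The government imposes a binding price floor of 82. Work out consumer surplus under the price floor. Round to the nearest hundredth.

72.00

Free-market equilibrium: 106 - 4Q = 27 + 4Q gives Q* = 9.875, P* = 66.5.
At P = 82, buyers demand (106 - 82)/4 = 6 while sellers would supply more, so the quantity traded is 6 at price 82.
CS is the triangle under demand above 82: (1/2)(6)(106 - 82) = 72.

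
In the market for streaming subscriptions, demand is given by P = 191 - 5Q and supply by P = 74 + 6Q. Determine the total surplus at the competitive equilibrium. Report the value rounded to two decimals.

622.23

Equilibrium: 191 - 5Q = 74 + 6Q, so Q* = 10.6364 and P* = 137.8182.
CS = (1/2)(10.6364)(53.1818) = 282.8306 and PS = (1/2)(10.6364)(63.8182) = 339.3967, so total surplus = 622.2273.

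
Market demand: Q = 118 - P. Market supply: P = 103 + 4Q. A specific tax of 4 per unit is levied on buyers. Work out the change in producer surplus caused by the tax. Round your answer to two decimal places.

-8.32

Rewriting demand in inverse form: P = 118 - Q.
Without the tax, 118 - Q = 103 + 4Q so Q* = 3 and P* = 115.
A tax on buyers shifts demand down by 4: (118 - 4) - Q = 103 + 4Q, so Q_t = 2.2. Buyers pay P_b = 115.8; sellers receive P_s = P_b - 4 = 111.8.
Producers lose the trapezoid between P_s and P* out to Q_t plus the triangle from Q_t to Q*: change in PS = 9.68 - 18 = -8.32.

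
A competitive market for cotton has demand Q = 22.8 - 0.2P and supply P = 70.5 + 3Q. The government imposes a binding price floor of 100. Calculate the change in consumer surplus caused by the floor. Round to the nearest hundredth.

-54.32

Rewriting demand in inverse form: P = 114 - 5Q.
Without the control, 114 - 5Q = 70.5 + 3Q so Q* = 5.4375 and P* = 86.8125.
At the floor price 100, quantity demanded is (114 - 100)/5 = 2.8; demand is the short side, so Q = 2.8 trades at P = 100.
CS goes from (1/2)(5.4375)(27.1875) = 73.916 to 19.6 (computed as (114 - 100)(2.8) - (1/2)(5)(2.8)^2), a change of -54.316.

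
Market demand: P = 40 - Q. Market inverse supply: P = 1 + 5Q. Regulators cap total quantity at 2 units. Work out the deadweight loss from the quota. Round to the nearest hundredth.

60.75

Unrestricted equilibrium: Q* = (40 - 1)/(1 + 5) = 6.5.
At Q = 2 the demand price is 40 - (2) = 38 and the supply price is 1 + 5(2) = 11.
Deadweight loss is the triangle between the curves from 2 to 6.5: (1/2)(38 - 11)(6.5 - 2) = 60.75.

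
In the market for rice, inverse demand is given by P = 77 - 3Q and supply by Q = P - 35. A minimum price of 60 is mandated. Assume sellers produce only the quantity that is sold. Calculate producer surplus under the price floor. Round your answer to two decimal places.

Rewriting supply in inverse form: P = 35 + Q.
Free-market equilibrium: 77 - 3Q = 35 + Q gives Q* = 10.5, P* = 45.5.
At P = 60, buyers demand (77 - 60)/3 = 5.6667 while sellers would supply more, so the quantity traded is 5.6667 at price 60.
The supply price at Q = 5.6667 is 40.6667. PS is the trapezoid between 60 and supply over [0, 5.6667]: (1/2)[(60 - 35) + (60 - 40.6667)](5.6667) = 125.6111.

125.61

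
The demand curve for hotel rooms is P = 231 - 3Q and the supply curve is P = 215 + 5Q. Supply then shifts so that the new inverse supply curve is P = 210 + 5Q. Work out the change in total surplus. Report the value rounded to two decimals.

11.56

Initial equilibrium: Q_0 = 2, P_0 = 225; CS_0 = (1/2)(2)(6) = 6, PS_0 = (1/2)(2)(10) = 10.
New equilibrium: 231 - 3Q = 210 + 5Q gives Q_1 = 2.625, P_1 = 223.125; CS_1 = 10.3359, PS_1 = 17.2266.
Change in total surplus = (10.3359 + 17.2266) - (6 + 10) = 11.5625.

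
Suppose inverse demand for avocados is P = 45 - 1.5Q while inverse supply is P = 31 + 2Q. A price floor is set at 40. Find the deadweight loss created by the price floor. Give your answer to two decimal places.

Without the control, 45 - 1.5Q = 31 + 2Q so Q* = 4 and P* = 39.
At the floor price 40, quantity demanded is (45 - 40)/1.5 = 3.3333; demand is the short side, so Q = 3.3333 trades at P = 40.
The lost-trades triangle has base Q* - 3.3333 = 0.6667 and height equal to the gap between the curves at Q = 3.3333, which is 40 - 37.6667 = 2.3333. DWL = (1/2)(0.6667)(2.3333) = 0.7778.

0.78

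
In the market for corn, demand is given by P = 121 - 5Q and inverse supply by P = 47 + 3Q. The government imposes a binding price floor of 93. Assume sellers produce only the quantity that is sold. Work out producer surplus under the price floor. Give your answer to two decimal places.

210.56

Free-market equilibrium: 121 - 5Q = 47 + 3Q gives Q* = 9.25, P* = 74.75.
At P = 93, buyers demand (121 - 93)/5 = 5.6 while sellers would supply more, so the quantity traded is 5.6 at price 93.
The supply price at Q = 5.6 is 63.8. PS is the trapezoid between 93 and supply over [0, 5.6]: (1/2)[(93 - 47) + (93 - 63.8)](5.6) = 210.56.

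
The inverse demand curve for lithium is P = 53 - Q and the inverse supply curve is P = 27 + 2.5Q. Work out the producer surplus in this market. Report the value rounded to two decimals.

Equilibrium: 53 - Q = 27 + 2.5Q, so Q* = 7.4286 and P* = 45.5714.
The supply curve's price intercept is 27, so PS = (1/2)(Q*)(P* - 27) = (1/2)(7.4286)(18.5714) = 68.9796.

68.98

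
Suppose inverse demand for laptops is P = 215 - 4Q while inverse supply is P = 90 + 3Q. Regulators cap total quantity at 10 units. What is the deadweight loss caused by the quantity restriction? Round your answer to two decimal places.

216.07

Unrestricted equilibrium: Q* = (215 - 90)/(4 + 3) = 17.8571.
At Q = 10 the demand price is 215 - 4(10) = 175 and the supply price is 90 + 3(10) = 120.
Deadweight loss is the triangle between the curves from 10 to 17.8571: (1/2)(175 - 120)(17.8571 - 10) = 216.0714.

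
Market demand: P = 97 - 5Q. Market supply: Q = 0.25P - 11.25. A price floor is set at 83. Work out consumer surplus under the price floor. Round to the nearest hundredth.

19.60

Rewriting supply in inverse form: P = 45 + 4Q.
Without the control, 97 - 5Q = 45 + 4Q so Q* = 5.7778 and P* = 68.1111.
At P = 83, buyers demand (97 - 83)/5 = 2.8 while sellers would supply more, so the quantity traded is 2.8 at price 83.
CS is the triangle under demand above 83: (1/2)(2.8)(97 - 83) = 19.6.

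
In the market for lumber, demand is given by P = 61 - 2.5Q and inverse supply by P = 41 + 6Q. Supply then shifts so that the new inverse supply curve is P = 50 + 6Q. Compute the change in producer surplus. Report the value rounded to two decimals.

-11.58

Initial equilibrium: Q_0 = 2.3529, P_0 = 55.1176; CS_0 = (1/2)(2.3529)(5.8824) = 6.9204, PS_0 = (1/2)(2.3529)(14.1176) = 16.609.
New equilibrium: 61 - 2.5Q = 50 + 6Q gives Q_1 = 1.2941, P_1 = 57.7647; CS_1 = 2.0934, PS_1 = 5.0242.
Change in producer surplus = 5.0242 - 16.609 = -11.5848.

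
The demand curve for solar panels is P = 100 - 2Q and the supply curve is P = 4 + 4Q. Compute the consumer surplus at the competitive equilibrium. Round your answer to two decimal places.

256.00

Setting demand equal to supply, 96 = 6Q, so Q* = 16 and P* = 68.
Consumer surplus is the triangle under demand above P*: (1/2)(16)(100 - 68) = (1/2)(16)(32) = 256.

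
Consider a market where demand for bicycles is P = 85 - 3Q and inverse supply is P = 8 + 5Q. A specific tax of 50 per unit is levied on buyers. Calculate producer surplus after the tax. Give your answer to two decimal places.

Without the tax, 85 - 3Q = 8 + 5Q so Q* = 9.625 and P* = 56.125.
With the tax, buyers' net willingness to pay falls by 50: (85 - 50) - 3Q = 8 + 5Q, so Q_t = 3.375. Buyers pay P_b = 74.875; sellers receive P_s = P_b - 50 = 24.875.
Producer surplus is the triangle above supply below P_s: (1/2)(3.375)(24.875 - 8) = 28.4766.

28.48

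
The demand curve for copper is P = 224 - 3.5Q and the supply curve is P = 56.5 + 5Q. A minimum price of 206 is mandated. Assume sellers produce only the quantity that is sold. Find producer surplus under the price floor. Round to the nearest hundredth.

702.73

Free-market equilibrium: 224 - 3.5Q = 56.5 + 5Q gives Q* = 19.7059, P* = 155.0294.
At the floor price 206, quantity demanded is (224 - 206)/3.5 = 5.1429; demand is the short side, so Q = 5.1429 trades at P = 206.
The supply price at Q = 5.1429 is 82.2143. PS is the trapezoid between 206 and supply over [0, 5.1429]: (1/2)[(206 - 56.5) + (206 - 82.2143)](5.1429) = 702.7347.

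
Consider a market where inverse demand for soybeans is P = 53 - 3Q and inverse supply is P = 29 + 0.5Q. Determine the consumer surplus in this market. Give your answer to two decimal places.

70.53

Setting demand equal to supply, 24 = 3.5Q, so Q* = 6.8571 and P* = 32.4286.
Consumer surplus is the triangle under demand above P*: (1/2)(6.8571)(53 - 32.4286) = (1/2)(6.8571)(20.5714) = 70.5306.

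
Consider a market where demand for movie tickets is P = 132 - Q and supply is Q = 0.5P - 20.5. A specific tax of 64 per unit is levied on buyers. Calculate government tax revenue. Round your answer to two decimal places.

576.00

Rewriting supply in inverse form: P = 41 + 2Q.
Pre-tax equilibrium: 132 - Q = 41 + 2Q gives Q* = 30.3333, P* = 101.6667.
With the tax, buyers' net willingness to pay falls by 64: (132 - 64) - Q = 41 + 2Q, so Q_t = 9. Buyers pay P_b = 123; sellers receive P_s = P_b - 64 = 59.
Tax revenue = t x Q_t = 64 x 9 = 576.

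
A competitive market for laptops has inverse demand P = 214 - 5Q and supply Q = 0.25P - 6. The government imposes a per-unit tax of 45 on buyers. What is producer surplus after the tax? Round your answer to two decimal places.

519.14

Rewriting supply in inverse form: P = 24 + 4Q.
Without the tax, 214 - 5Q = 24 + 4Q so Q* = 21.1111 and P* = 108.4444.
With the tax, buyers' net willingness to pay falls by 45: (214 - 45) - 5Q = 24 + 4Q, so Q_t = 16.1111. Buyers pay P_b = 133.4444; sellers receive P_s = P_b - 45 = 88.4444.
Producer surplus is the triangle above supply below P_s: (1/2)(16.1111)(88.4444 - 24) = 519.1358.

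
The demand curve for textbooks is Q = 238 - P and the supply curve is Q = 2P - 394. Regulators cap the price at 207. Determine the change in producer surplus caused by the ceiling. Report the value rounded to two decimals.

-86.78

Rewriting demand in inverse form: P = 238 - Q.
Rewriting supply in inverse form: P = 197 + 0.5Q.
Without the control, 238 - Q = 197 + 0.5Q so Q* = 27.3333 and P* = 210.6667.
At the ceiling price 207, quantity supplied is (207 - 197)/0.5 = 20; supply is the short side, so Q = 20 trades at P = 207.
PS goes from (1/2)(27.3333)(13.6667) = 186.7778 to 100 (computed as (207 - 197)(20) - (1/2)(0.5)(20)^2), a change of -86.7778.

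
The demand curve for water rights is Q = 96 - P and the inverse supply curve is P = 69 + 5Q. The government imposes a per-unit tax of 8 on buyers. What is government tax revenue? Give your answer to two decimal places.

Rewriting demand in inverse form: P = 96 - Q.
Pre-tax equilibrium: 96 - Q = 69 + 5Q gives Q* = 4.5, P* = 91.5.
With the tax, buyers' net willingness to pay falls by 8: (96 - 8) - Q = 69 + 5Q, so Q_t = 3.1667. Buyers pay P_b = 92.8333; sellers receive P_s = P_b - 8 = 84.8333.
Tax revenue = t x Q_t = 8 x 3.1667 = 25.3333.

25.33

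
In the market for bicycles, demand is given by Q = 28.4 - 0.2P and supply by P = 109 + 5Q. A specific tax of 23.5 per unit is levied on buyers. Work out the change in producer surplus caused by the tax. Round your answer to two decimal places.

-24.97

Rewriting demand in inverse form: P = 142 - 5Q.
Pre-tax equilibrium: 142 - 5Q = 109 + 5Q gives Q* = 3.3, P* = 125.5.
With the tax, buyers' net willingness to pay falls by 23.5: (142 - 23.5) - 5Q = 109 + 5Q, so Q_t = 0.95. Buyers pay P_b = 137.25; sellers receive P_s = P_b - 23.5 = 113.75.
PS falls from (1/2)(3.3)(16.5) = 27.225 to (1/2)(0.95)(4.75) = 2.2563, a change of -24.9688.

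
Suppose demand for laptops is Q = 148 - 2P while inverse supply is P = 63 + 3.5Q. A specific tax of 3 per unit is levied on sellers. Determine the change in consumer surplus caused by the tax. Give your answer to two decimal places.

-0.89

Rewriting demand in inverse form: P = 74 - 0.5Q.
Pre-tax equilibrium: 74 - 0.5Q = 63 + 3.5Q gives Q* = 2.75, P* = 72.625.
With the tax, sellers need 3 more per unit: 74 - 0.5Q = 63 + 3.5Q + 3, so Q_t = 2. Buyers pay P_b = 73; sellers receive P_s = P_b - 3 = 70.
CS falls from (1/2)(2.75)(1.375) = 1.8906 to (1/2)(2)(1) = 1, a change of -0.8906.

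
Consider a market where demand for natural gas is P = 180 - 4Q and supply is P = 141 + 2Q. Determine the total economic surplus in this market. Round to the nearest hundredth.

Setting demand equal to supply, 39 = 6Q, so Q* = 6.5 and P* = 154.
Total surplus is the full triangle between the curves from 0 to Q*: (1/2)(6.5)(180 - 141) = 126.75.

126.75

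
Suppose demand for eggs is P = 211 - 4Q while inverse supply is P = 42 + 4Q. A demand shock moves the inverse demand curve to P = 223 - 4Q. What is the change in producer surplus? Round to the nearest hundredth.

131.25

Initial equilibrium: Q_0 = 21.125, P_0 = 126.5; CS_0 = (1/2)(21.125)(84.5) = 892.5312, PS_0 = (1/2)(21.125)(84.5) = 892.5312.
New equilibrium: 223 - 4Q = 42 + 4Q gives Q_1 = 22.625, P_1 = 132.5; CS_1 = 1023.7812, PS_1 = 1023.7812.
Change in producer surplus = 1023.7812 - 892.5312 = 131.25.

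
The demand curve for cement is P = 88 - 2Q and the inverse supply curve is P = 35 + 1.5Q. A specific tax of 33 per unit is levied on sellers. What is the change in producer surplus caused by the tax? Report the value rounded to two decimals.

-147.49

Pre-tax equilibrium: 88 - 2Q = 35 + 1.5Q gives Q* = 15.1429, P* = 57.7143.
With the tax, sellers need 33 more per unit: 88 - 2Q = 35 + 1.5Q + 33, so Q_t = 5.7143. Buyers pay P_b = 76.5714; sellers receive P_s = P_b - 33 = 43.5714.
PS falls from (1/2)(15.1429)(22.7143) = 171.9796 to (1/2)(5.7143)(8.5714) = 24.4898, a change of -147.4898.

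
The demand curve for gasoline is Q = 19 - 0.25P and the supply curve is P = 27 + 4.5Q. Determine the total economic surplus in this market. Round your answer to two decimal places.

Rewriting demand in inverse form: P = 76 - 4Q.
Equilibrium: 76 - 4Q = 27 + 4.5Q, so Q* = 5.7647 and P* = 52.9412.
CS = (1/2)(5.7647)(23.0588) = 66.4637 and PS = (1/2)(5.7647)(25.9412) = 74.7716, so total surplus = 141.2353.

141.24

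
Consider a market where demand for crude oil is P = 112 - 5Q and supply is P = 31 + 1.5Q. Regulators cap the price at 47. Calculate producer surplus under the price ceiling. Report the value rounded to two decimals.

85.33

Without the control, 112 - 5Q = 31 + 1.5Q so Q* = 12.4615 and P* = 49.6923.
At P = 47, sellers supply (47 - 31)/1.5 = 10.6667 while buyers want more, so the quantity traded is 10.6667 at price 47.
PS is the triangle above supply below 47: (1/2)(10.6667)(47 - 31) = 85.3333.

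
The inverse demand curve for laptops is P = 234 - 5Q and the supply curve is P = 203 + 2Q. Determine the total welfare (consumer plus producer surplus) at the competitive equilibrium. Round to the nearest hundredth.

Setting demand equal to supply, 31 = 7Q, so Q* = 4.4286 and P* = 211.8571.
CS = (1/2)(4.4286)(22.1429) = 49.0306 and PS = (1/2)(4.4286)(8.8571) = 19.6122, so total surplus = 68.6429.

68.64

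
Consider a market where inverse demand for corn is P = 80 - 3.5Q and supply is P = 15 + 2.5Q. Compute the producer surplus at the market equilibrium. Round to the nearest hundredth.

Equilibrium: 80 - 3.5Q = 15 + 2.5Q, so Q* = 10.8333 and P* = 42.0833.
The supply curve's price intercept is 15, so PS = (1/2)(Q*)(P* - 15) = (1/2)(10.8333)(27.0833) = 146.7014.

146.70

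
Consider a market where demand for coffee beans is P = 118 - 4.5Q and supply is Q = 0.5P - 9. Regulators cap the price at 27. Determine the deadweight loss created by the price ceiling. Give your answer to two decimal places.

385.04

Rewriting supply in inverse form: P = 18 + 2Q.
Without the control, 118 - 4.5Q = 18 + 2Q so Q* = 15.3846 and P* = 48.7692.
At the ceiling price 27, quantity supplied is (27 - 18)/2 = 4.5; supply is the short side, so Q = 4.5 trades at P = 27.
At Q = 4.5 the demand price is 97.75 and the supply price is 27. Deadweight loss is the triangle between the curves from 4.5 to 15.3846: (1/2)(97.75 - 27)(15.3846 - 4.5) = 385.0433.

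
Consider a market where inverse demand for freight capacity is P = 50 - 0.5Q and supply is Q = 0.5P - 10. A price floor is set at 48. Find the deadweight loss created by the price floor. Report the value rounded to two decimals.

80.00

Rewriting supply in inverse form: P = 20 + 2Q.
Free-market equilibrium: 50 - 0.5Q = 20 + 2Q gives Q* = 12, P* = 44.
At P = 48, buyers demand (50 - 48)/0.5 = 4 while sellers would supply more, so the quantity traded is 4 at price 48.
At Q = 4 the demand price is 48 and the supply price is 28. Deadweight loss is the triangle between the curves from 4 to 12: (1/2)(48 - 28)(12 - 4) = 80.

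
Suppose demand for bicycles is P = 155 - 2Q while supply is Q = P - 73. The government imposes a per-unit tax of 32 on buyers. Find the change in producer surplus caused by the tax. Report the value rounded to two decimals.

-234.67

Rewriting supply in inverse form: P = 73 + Q.
Without the tax, 155 - 2Q = 73 + Q so Q* = 27.3333 and P* = 100.3333.
A tax on buyers shifts demand down by 32: (155 - 32) - 2Q = 73 + Q, so Q_t = 16.6667. Buyers pay P_b = 121.6667; sellers receive P_s = P_b - 32 = 89.6667.
Producers lose the trapezoid between P_s and P* out to Q_t plus the triangle from Q_t to Q*: change in PS = 138.8889 - 373.5556 = -234.6667.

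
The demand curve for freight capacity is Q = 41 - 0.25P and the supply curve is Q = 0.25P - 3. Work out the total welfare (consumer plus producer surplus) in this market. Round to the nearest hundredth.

Rewriting demand in inverse form: P = 164 - 4Q.
Rewriting supply in inverse form: P = 12 + 4Q.
Setting demand equal to supply, 152 = 8Q, so Q* = 19 and P* = 88.
Total surplus is the full triangle between the curves from 0 to Q*: (1/2)(19)(164 - 12) = 1444.

1444.00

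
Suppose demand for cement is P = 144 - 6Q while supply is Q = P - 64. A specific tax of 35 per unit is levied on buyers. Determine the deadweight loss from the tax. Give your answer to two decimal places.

87.50

Rewriting supply in inverse form: P = 64 + Q.
Pre-tax equilibrium: 144 - 6Q = 64 + Q gives Q* = 11.4286, P* = 75.4286.
A tax on buyers shifts demand down by 35: (144 - 35) - 6Q = 64 + Q, so Q_t = 6.4286. Buyers pay P_b = 105.4286; sellers receive P_s = P_b - 35 = 70.4286.
Deadweight loss is the triangle between the curves from Q_t to Q*: (1/2)(11.4286 - 6.4286)(35) = 87.5.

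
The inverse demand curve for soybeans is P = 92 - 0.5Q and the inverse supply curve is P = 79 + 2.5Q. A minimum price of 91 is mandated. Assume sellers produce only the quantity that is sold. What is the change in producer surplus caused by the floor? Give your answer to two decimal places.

Free-market equilibrium: 92 - 0.5Q = 79 + 2.5Q gives Q* = 4.3333, P* = 89.8333.
At the floor price 91, quantity demanded is (92 - 91)/0.5 = 2; demand is the short side, so Q = 2 trades at P = 91.
PS goes from (1/2)(4.3333)(10.8333) = 23.4722 to 19 (computed as (91 - 79)(2) - (1/2)(2.5)(2)^2), a change of -4.4722.

-4.47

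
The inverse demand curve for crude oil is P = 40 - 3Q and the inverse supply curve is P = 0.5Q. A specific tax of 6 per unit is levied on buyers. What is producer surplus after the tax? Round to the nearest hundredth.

23.59

Pre-tax equilibrium: 40 - 3Q = 0.5Q gives Q* = 11.4286, P* = 5.7143.
With the tax, buyers' net willingness to pay falls by 6: (40 - 6) - 3Q = 0.5Q, so Q_t = 9.7143. Buyers pay P_b = 10.8571; sellers receive P_s = P_b - 6 = 4.8571.
PS = (1/2)(Q_t)(P_s - 0) = (1/2)(9.7143)(4.8571) = 23.5918.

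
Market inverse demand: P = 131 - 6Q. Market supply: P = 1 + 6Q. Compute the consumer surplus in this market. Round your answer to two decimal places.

Equilibrium: 131 - 6Q = 1 + 6Q, so Q* = 10.8333 and P* = 66.
CS is the area between the demand curve and P* from 0 to Q*: (1/2)(10.8333)(65) = 352.0833.

352.08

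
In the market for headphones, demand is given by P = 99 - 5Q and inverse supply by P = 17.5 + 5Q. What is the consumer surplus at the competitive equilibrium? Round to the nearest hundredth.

Equilibrium: 99 - 5Q = 17.5 + 5Q, so Q* = 8.15 and P* = 58.25.
Consumer surplus is the triangle under demand above P*: (1/2)(8.15)(99 - 58.25) = (1/2)(8.15)(40.75) = 166.0563.

166.06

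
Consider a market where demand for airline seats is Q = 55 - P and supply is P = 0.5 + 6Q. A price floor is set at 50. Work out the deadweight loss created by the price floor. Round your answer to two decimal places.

27.16

Rewriting demand in inverse form: P = 55 - Q.
Without the control, 55 - Q = 0.5 + 6Q so Q* = 7.7857 and P* = 47.2143.
At P = 50, buyers demand (55 - 50)/1 = 5 while sellers would supply more, so the quantity traded is 5 at price 50.
The lost-trades triangle has base Q* - 5 = 2.7857 and height equal to the gap between the curves at Q = 5, which is 50 - 30.5 = 19.5. DWL = (1/2)(2.7857)(19.5) = 27.1607.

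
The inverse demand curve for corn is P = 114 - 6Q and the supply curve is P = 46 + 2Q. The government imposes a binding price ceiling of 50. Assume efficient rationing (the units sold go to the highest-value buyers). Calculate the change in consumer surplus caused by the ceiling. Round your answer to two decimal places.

-100.75

Without the control, 114 - 6Q = 46 + 2Q so Q* = 8.5 and P* = 63.
At the ceiling price 50, quantity supplied is (50 - 46)/2 = 2; supply is the short side, so Q = 2 trades at P = 50.
CS goes from (1/2)(8.5)(51) = 216.75 to 116 (computed as (114 - 50)(2) - (1/2)(6)(2)^2), a change of -100.75.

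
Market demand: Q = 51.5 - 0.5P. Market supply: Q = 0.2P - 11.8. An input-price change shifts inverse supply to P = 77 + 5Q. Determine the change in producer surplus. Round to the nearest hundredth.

-64.29

Rewriting demand in inverse form: P = 103 - 2Q.
Rewriting supply in inverse form: P = 59 + 5Q.
Initial equilibrium: Q_0 = 6.2857, P_0 = 90.4286; CS_0 = (1/2)(6.2857)(12.5714) = 39.5102, PS_0 = (1/2)(6.2857)(31.4286) = 98.7755.
New equilibrium: 103 - 2Q = 77 + 5Q gives Q_1 = 3.7143, P_1 = 95.5714; CS_1 = 13.7959, PS_1 = 34.4898.
Change in producer surplus = 34.4898 - 98.7755 = -64.2857.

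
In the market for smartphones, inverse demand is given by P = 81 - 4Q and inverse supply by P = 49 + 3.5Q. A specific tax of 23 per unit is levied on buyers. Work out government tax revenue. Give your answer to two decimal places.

27.60

Without the tax, 81 - 4Q = 49 + 3.5Q so Q* = 4.2667 and P* = 63.9333.
A tax on buyers shifts demand down by 23: (81 - 23) - 4Q = 49 + 3.5Q, so Q_t = 1.2. Buyers pay P_b = 76.2; sellers receive P_s = P_b - 23 = 53.2.
Revenue is the tax times quantity traded: 23 x 1.2 = 27.6.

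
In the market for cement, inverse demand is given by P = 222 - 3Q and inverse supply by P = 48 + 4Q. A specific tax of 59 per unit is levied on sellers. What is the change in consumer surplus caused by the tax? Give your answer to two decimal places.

-521.97

Pre-tax equilibrium: 222 - 3Q = 48 + 4Q gives Q* = 24.8571, P* = 147.4286.
With the tax, sellers need 59 more per unit: 222 - 3Q = 48 + 4Q + 59, so Q_t = 16.4286. Buyers pay P_b = 172.7143; sellers receive P_s = P_b - 59 = 113.7143.
Consumers lose the trapezoid between P* and P_b out to Q_t plus the triangle from Q_t to Q*: change in CS = 404.8469 - 926.8163 = -521.9694.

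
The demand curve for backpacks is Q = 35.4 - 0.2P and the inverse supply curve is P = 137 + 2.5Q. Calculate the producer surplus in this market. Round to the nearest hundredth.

Rewriting demand in inverse form: P = 177 - 5Q.
Setting demand equal to supply, 40 = 7.5Q, so Q* = 5.3333 and P* = 150.3333.
Producer surplus is the triangle above supply below P*: (1/2)(5.3333)(150.3333 - 137) = (1/2)(5.3333)(13.3333) = 35.5556.

35.56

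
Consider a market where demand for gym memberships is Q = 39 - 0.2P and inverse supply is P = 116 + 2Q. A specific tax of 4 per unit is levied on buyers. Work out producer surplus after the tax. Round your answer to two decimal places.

114.80

Rewriting demand in inverse form: P = 195 - 5Q.
Without the tax, 195 - 5Q = 116 + 2Q so Q* = 11.2857 and P* = 138.5714.
With the tax, buyers' net willingness to pay falls by 4: (195 - 4) - 5Q = 116 + 2Q, so Q_t = 10.7143. Buyers pay P_b = 141.4286; sellers receive P_s = P_b - 4 = 137.4286.
PS = (1/2)(Q_t)(P_s - 116) = (1/2)(10.7143)(21.4286) = 114.7959.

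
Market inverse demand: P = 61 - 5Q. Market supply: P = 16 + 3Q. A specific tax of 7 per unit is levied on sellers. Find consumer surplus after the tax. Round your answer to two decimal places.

56.41

Pre-tax equilibrium: 61 - 5Q = 16 + 3Q gives Q* = 5.625, P* = 32.875.
With the tax, sellers need 7 more per unit: 61 - 5Q = 16 + 3Q + 7, so Q_t = 4.75. Buyers pay P_b = 37.25; sellers receive P_s = P_b - 7 = 30.25.
Consumer surplus is the triangle under demand above P_b: (1/2)(4.75)(61 - 37.25) = 56.4062.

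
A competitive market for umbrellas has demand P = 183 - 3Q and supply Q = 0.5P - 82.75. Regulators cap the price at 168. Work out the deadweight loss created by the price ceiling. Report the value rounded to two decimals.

Rewriting supply in inverse form: P = 165.5 + 2Q.
Without the control, 183 - 3Q = 165.5 + 2Q so Q* = 3.5 and P* = 172.5.
At P = 168, sellers supply (168 - 165.5)/2 = 1.25 while buyers want more, so the quantity traded is 1.25 at price 168.
At Q = 1.25 the demand price is 179.25 and the supply price is 168. Deadweight loss is the triangle between the curves from 1.25 to 3.5: (1/2)(179.25 - 168)(3.5 - 1.25) = 12.6562.

12.66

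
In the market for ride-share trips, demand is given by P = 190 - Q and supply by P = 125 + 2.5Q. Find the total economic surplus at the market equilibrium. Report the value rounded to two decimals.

Equilibrium: 190 - Q = 125 + 2.5Q, so Q* = 18.5714 and P* = 171.4286.
Total surplus is the full triangle between the curves from 0 to Q*: (1/2)(18.5714)(190 - 125) = 603.5714.

603.57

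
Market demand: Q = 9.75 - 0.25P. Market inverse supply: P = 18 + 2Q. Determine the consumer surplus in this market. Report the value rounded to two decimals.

24.50

Rewriting demand in inverse form: P = 39 - 4Q.
Set 39 - 4Q = 18 + 2Q, which gives 21 = 6Q, so Q* = 3.5 and P* = 39 - 4(3.5) = 25.
The demand choke price is 39, so CS = (1/2)(Q*)(39 - P*) = (1/2)(3.5)(14) = 24.5.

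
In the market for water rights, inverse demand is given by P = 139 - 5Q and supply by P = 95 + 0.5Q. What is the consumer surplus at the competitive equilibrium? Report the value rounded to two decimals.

160.00

Set 139 - 5Q = 95 + 0.5Q, which gives 44 = 5.5Q, so Q* = 8 and P* = 139 - 5(8) = 99.
Consumer surplus is the triangle under demand above P*: (1/2)(8)(139 - 99) = (1/2)(8)(40) = 160.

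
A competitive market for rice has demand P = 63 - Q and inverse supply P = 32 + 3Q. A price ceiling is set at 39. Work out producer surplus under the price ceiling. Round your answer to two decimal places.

8.17

Free-market equilibrium: 63 - Q = 32 + 3Q gives Q* = 7.75, P* = 55.25.
At P = 39, sellers supply (39 - 32)/3 = 2.3333 while buyers want more, so the quantity traded is 2.3333 at price 39.
PS is the triangle above supply below 39: (1/2)(2.3333)(39 - 32) = 8.1667.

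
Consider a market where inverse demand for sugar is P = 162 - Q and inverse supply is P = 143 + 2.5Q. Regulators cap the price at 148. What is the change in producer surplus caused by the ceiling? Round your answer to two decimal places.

-31.84

Free-market equilibrium: 162 - Q = 143 + 2.5Q gives Q* = 5.4286, P* = 156.5714.
At the ceiling price 148, quantity supplied is (148 - 143)/2.5 = 2; supply is the short side, so Q = 2 trades at P = 148.
PS goes from (1/2)(5.4286)(13.5714) = 36.8367 to 5 (computed as (148 - 143)(2) - (1/2)(2.5)(2)^2), a change of -31.8367.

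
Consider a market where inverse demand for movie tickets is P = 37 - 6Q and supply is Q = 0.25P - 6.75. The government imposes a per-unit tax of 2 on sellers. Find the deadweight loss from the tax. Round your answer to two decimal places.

0.20

Rewriting supply in inverse form: P = 27 + 4Q.
Without the tax, 37 - 6Q = 27 + 4Q so Q* = 1 and P* = 31.
A tax on sellers shifts supply up by 2: 37 - 6Q = 27 + 4Q + 2, so Q_t = 0.8. Buyers pay P_b = 32.2; sellers receive P_s = P_b - 2 = 30.2.
The welfare triangle lost has base Q* - Q_t = 0.2 and height t = 2, so DWL = (1/2)(0.2)(2) = 0.2.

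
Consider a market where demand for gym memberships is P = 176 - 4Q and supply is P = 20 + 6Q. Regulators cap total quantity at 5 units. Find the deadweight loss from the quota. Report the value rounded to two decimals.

Unrestricted equilibrium: Q* = (176 - 20)/(4 + 6) = 15.6.
At Q = 5 the demand price is 176 - 4(5) = 156 and the supply price is 20 + 6(5) = 50.
DWL = (1/2)(gap between curves at 5) x (Q* - 5) = (1/2)(106)(10.6) = 561.8.

561.80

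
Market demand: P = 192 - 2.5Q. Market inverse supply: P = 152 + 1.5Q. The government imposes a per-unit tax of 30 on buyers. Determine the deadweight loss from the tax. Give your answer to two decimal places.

112.50

Pre-tax equilibrium: 192 - 2.5Q = 152 + 1.5Q gives Q* = 10, P* = 167.
A tax on buyers shifts demand down by 30: (192 - 30) - 2.5Q = 152 + 1.5Q, so Q_t = 2.5. Buyers pay P_b = 185.75; sellers receive P_s = P_b - 30 = 155.75.
Deadweight loss is the triangle between the curves from Q_t to Q*: (1/2)(10 - 2.5)(30) = 112.5.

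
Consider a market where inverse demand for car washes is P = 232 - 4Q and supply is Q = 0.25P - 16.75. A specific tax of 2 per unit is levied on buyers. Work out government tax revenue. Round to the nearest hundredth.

40.75

Rewriting supply in inverse form: P = 67 + 4Q.
Without the tax, 232 - 4Q = 67 + 4Q so Q* = 20.625 and P* = 149.5.
A tax on buyers shifts demand down by 2: (232 - 2) - 4Q = 67 + 4Q, so Q_t = 20.375. Buyers pay P_b = 150.5; sellers receive P_s = P_b - 2 = 148.5.
Revenue is the tax times quantity traded: 2 x 20.375 = 40.75.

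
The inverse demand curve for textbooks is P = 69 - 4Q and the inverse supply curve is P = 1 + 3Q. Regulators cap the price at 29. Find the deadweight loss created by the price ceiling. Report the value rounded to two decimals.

Without the control, 69 - 4Q = 1 + 3Q so Q* = 9.7143 and P* = 30.1429.
At the ceiling price 29, quantity supplied is (29 - 1)/3 = 9.3333; supply is the short side, so Q = 9.3333 trades at P = 29.
At Q = 9.3333 the demand price is 31.6667 and the supply price is 29. Deadweight loss is the triangle between the curves from 9.3333 to 9.7143: (1/2)(31.6667 - 29)(9.7143 - 9.3333) = 0.5079.

0.51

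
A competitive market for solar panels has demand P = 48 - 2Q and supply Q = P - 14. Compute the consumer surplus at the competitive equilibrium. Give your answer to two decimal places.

128.44

Rewriting supply in inverse form: P = 14 + Q.
Set 48 - 2Q = 14 + Q, which gives 34 = 3Q, so Q* = 11.3333 and P* = 48 - 2(11.3333) = 25.3333.
CS is the area between the demand curve and P* from 0 to Q*: (1/2)(11.3333)(22.6667) = 128.4444.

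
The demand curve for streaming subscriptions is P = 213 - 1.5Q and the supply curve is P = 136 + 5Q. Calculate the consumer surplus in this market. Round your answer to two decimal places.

105.25

Set 213 - 1.5Q = 136 + 5Q, which gives 77 = 6.5Q, so Q* = 11.8462 and P* = 213 - 1.5(11.8462) = 195.2308.
Consumer surplus is the triangle under demand above P*: (1/2)(11.8462)(213 - 195.2308) = (1/2)(11.8462)(17.7692) = 105.2485.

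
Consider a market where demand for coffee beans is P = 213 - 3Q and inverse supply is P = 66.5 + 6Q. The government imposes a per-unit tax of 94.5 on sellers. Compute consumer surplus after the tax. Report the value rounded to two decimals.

Pre-tax equilibrium: 213 - 3Q = 66.5 + 6Q gives Q* = 16.2778, P* = 164.1667.
A tax on sellers shifts supply up by 94.5: 213 - 3Q = 66.5 + 6Q + 94.5, so Q_t = 5.7778. Buyers pay P_b = 195.6667; sellers receive P_s = P_b - 94.5 = 101.1667.
CS = (1/2)(Q_t)(213 - P_b) = (1/2)(5.7778)(17.3333) = 50.0741.

50.07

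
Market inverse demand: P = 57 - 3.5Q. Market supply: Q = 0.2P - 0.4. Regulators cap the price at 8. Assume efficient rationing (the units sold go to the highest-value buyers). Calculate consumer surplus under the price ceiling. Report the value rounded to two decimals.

56.28

Rewriting supply in inverse form: P = 2 + 5Q.
Without the control, 57 - 3.5Q = 2 + 5Q so Q* = 6.4706 and P* = 34.3529.
At the ceiling price 8, quantity supplied is (8 - 2)/5 = 1.2; supply is the short side, so Q = 1.2 trades at P = 8.
The demand price at Q = 1.2 is 52.8. CS is the trapezoid between demand and 8 over [0, 1.2]: (1/2)[(57 - 8) + (52.8 - 8)](1.2) = 56.28.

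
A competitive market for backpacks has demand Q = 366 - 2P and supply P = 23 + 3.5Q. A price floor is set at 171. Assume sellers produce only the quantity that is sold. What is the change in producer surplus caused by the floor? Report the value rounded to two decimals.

Rewriting demand in inverse form: P = 183 - 0.5Q.
Free-market equilibrium: 183 - 0.5Q = 23 + 3.5Q gives Q* = 40, P* = 163.
At the floor price 171, quantity demanded is (183 - 171)/0.5 = 24; demand is the short side, so Q = 24 trades at P = 171.
PS goes from (1/2)(40)(140) = 2800 to 2544 (computed as (171 - 23)(24) - (1/2)(3.5)(24)^2), a change of -256.

-256.00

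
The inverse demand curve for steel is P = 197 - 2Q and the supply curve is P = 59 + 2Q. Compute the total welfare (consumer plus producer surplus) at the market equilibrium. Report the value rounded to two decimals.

2380.50

Equilibrium: 197 - 2Q = 59 + 2Q, so Q* = 34.5 and P* = 128.
Total surplus is the full triangle between the curves from 0 to Q*: (1/2)(34.5)(197 - 59) = 2380.5.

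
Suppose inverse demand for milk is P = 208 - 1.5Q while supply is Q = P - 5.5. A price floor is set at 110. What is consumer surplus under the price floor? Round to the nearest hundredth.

3201.33

Rewriting supply in inverse form: P = 5.5 + Q.
Without the control, 208 - 1.5Q = 5.5 + Q so Q* = 81 and P* = 86.5.
At the floor price 110, quantity demanded is (208 - 110)/1.5 = 65.3333; demand is the short side, so Q = 65.3333 trades at P = 110.
CS is the triangle under demand above 110: (1/2)(65.3333)(208 - 110) = 3201.3333.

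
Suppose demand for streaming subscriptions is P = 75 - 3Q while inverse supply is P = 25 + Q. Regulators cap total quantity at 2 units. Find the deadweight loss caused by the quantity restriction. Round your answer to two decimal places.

Without the quota, 75 - 3Q = 25 + Q gives Q* = 12.5.
At Q = 2 the demand price is 75 - 3(2) = 69 and the supply price is 25 + (2) = 27.
DWL = (1/2)(gap between curves at 2) x (Q* - 2) = (1/2)(42)(10.5) = 220.5.

220.50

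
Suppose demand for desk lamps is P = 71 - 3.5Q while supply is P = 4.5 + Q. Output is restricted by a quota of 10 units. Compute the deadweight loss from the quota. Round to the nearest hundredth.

Without the quota, 71 - 3.5Q = 4.5 + Q gives Q* = 14.7778.
At Q = 10 the demand price is 71 - 3.5(10) = 36 and the supply price is 4.5 + (10) = 14.5.
Deadweight loss is the triangle between the curves from 10 to 14.7778: (1/2)(36 - 14.5)(14.7778 - 10) = 51.3611.

51.36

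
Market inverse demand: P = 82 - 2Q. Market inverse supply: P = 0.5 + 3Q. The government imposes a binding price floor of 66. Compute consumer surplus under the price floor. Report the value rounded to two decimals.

Without the control, 82 - 2Q = 0.5 + 3Q so Q* = 16.3 and P* = 49.4.
At the floor price 66, quantity demanded is (82 - 66)/2 = 8; demand is the short side, so Q = 8 trades at P = 66.
CS is the triangle under demand above 66: (1/2)(8)(82 - 66) = 64.

64.00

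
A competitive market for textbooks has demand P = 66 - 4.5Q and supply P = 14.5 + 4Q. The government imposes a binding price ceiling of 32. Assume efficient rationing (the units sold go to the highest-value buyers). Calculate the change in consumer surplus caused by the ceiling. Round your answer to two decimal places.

23.09

Free-market equilibrium: 66 - 4.5Q = 14.5 + 4Q gives Q* = 6.0588, P* = 38.7353.
At P = 32, sellers supply (32 - 14.5)/4 = 4.375 while buyers want more, so the quantity traded is 4.375 at price 32.
CS goes from (1/2)(6.0588)(27.2647) = 82.596 to 105.6836 (computed as (66 - 32)(4.375) - (1/2)(4.5)(4.375)^2), a change of 23.0876.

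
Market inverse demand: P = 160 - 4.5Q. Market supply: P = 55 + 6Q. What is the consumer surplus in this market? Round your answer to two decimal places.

Equilibrium: 160 - 4.5Q = 55 + 6Q, so Q* = 10 and P* = 115.
CS is the area between the demand curve and P* from 0 to Q*: (1/2)(10)(45) = 225.

225.00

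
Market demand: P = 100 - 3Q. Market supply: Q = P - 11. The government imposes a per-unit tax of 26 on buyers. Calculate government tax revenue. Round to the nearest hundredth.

Rewriting supply in inverse form: P = 11 + Q.
Pre-tax equilibrium: 100 - 3Q = 11 + Q gives Q* = 22.25, P* = 33.25.
A tax on buyers shifts demand down by 26: (100 - 26) - 3Q = 11 + Q, so Q_t = 15.75. Buyers pay P_b = 52.75; sellers receive P_s = P_b - 26 = 26.75.
Tax revenue = t x Q_t = 26 x 15.75 = 409.5.

409.50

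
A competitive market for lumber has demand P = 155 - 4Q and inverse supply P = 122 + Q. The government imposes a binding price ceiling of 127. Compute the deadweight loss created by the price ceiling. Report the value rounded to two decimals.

6.40

Free-market equilibrium: 155 - 4Q = 122 + Q gives Q* = 6.6, P* = 128.6.
At the ceiling price 127, quantity supplied is (127 - 122)/1 = 5; supply is the short side, so Q = 5 trades at P = 127.
The lost-trades triangle has base Q* - 5 = 1.6 and height equal to the gap between the curves at Q = 5, which is 135 - 127 = 8. DWL = (1/2)(1.6)(8) = 6.4.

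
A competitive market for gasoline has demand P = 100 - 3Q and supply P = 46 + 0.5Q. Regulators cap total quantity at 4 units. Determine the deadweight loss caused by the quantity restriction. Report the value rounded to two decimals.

228.57

Unrestricted equilibrium: Q* = (100 - 46)/(3 + 0.5) = 15.4286.
At Q = 4 the demand price is 100 - 3(4) = 88 and the supply price is 46 + 0.5(4) = 48.
Deadweight loss is the triangle between the curves from 4 to 15.4286: (1/2)(88 - 48)(15.4286 - 4) = 228.5714.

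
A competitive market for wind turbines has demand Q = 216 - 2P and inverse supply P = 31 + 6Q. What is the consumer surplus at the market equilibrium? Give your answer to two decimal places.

Rewriting demand in inverse form: P = 108 - 0.5Q.
Set 108 - 0.5Q = 31 + 6Q, which gives 77 = 6.5Q, so Q* = 11.8462 and P* = 108 - 0.5(11.8462) = 102.0769.
The demand choke price is 108, so CS = (1/2)(Q*)(108 - P*) = (1/2)(11.8462)(5.9231) = 35.0828.

35.08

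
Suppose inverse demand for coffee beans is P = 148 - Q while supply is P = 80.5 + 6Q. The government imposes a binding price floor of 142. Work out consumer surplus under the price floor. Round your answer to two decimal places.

18.00

Without the control, 148 - Q = 80.5 + 6Q so Q* = 9.6429 and P* = 138.3571.
At P = 142, buyers demand (148 - 142)/1 = 6 while sellers would supply more, so the quantity traded is 6 at price 142.
CS is the triangle under demand above 142: (1/2)(6)(148 - 142) = 18.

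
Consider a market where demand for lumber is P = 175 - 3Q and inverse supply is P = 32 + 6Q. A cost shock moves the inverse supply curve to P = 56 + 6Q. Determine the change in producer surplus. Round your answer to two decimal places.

Initial equilibrium: Q_0 = 15.8889, P_0 = 127.3333; CS_0 = (1/2)(15.8889)(47.6667) = 378.6852, PS_0 = (1/2)(15.8889)(95.3333) = 757.3704.
New equilibrium: 175 - 3Q = 56 + 6Q gives Q_1 = 13.2222, P_1 = 135.3333; CS_1 = 262.2407, PS_1 = 524.4815.
Change in producer surplus = 524.4815 - 757.3704 = -232.8889.

-232.89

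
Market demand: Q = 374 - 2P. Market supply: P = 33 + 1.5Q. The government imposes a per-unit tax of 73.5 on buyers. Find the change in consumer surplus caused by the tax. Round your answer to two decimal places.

-1077.23

Rewriting demand in inverse form: P = 187 - 0.5Q.
Without the tax, 187 - 0.5Q = 33 + 1.5Q so Q* = 77 and P* = 148.5.
A tax on buyers shifts demand down by 73.5: (187 - 73.5) - 0.5Q = 33 + 1.5Q, so Q_t = 40.25. Buyers pay P_b = 166.875; sellers receive P_s = P_b - 73.5 = 93.375.
Consumers lose the trapezoid between P* and P_b out to Q_t plus the triangle from Q_t to Q*: change in CS = 405.0156 - 1482.25 = -1077.2344.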